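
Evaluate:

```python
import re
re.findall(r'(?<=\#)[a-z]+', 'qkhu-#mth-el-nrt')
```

Because the assertion is zero-width, the text it checks is not consumed and won't appear in the result.
No capturing groups, so `findall` returns the 1 full match string.

['mth']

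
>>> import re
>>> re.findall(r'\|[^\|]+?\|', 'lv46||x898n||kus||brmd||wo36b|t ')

['|x898n|', '|kus|', '|brmd|', '|wo36b|']

Scanning left to right: at [5:12] → '|x898n|'; at [12:17] → '|kus|'; at [17:23] → '|brmd|'; at [23:30] → '|wo36b|'.
Since nothing is captured, `findall` lists the 4 matched substrings directly.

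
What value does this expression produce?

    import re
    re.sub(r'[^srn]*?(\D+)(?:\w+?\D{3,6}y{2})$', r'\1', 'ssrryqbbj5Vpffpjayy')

This matches zero or more of any character except [srn] (lazy); then one or more of a non-digit (captured); then one or more of a word character (lazy), then 3 to 6 of a non-digit, then exactly 2 of the literal 'y' (non-capturing group); then anchored at the end.
Matches: at [0:19] → 'ssrryqbbj5Vpffpjayy'.
Each match is replaced using the text its own group 1 captured.

'ssrryqbbj'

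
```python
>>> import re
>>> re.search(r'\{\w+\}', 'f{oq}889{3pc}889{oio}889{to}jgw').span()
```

`search` walks the string left to right and returns the first match it finds.
The match spans [1:5] → '{oq}'.

(1, 5)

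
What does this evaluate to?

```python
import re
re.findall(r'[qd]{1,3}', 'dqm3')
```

['dq']

Pattern: 1 to 3 of one of [qd].
Scanning left to right: at [0:2] → 'dq'.
`findall` yields the raw match text (1 of them) because the pattern has no groups.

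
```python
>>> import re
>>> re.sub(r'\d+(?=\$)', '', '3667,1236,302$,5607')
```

'3667,1236,$,5607'

Lookahead/lookbehind check context without consuming it, so the matched span excludes the asserted characters.
`sub` substitutes '' at each match site.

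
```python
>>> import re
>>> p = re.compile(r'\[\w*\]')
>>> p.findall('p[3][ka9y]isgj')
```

['[3]', '[ka9y]']

Matches: at [1:4] → '[3]'; at [4:10] → '[ka9y]'.
`findall` yields the raw match text (2 of them) because the pattern has no groups.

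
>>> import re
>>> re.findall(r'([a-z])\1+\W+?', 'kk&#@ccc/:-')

['k', 'c']

After group 1 captures some text, `\1` only succeeds where that same text appears again.
With a single group, `findall` returns only what that group captured — 2 items.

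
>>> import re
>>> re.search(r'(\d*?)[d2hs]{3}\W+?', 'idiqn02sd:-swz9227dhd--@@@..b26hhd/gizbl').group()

'02sd:'

This matches zero or more of a digit (lazy) (captured); then exactly 3 of one of [d2hs], then one or more of a non-word character (lazy).
Because the quantifier is non-greedy, it stops expanding at the earliest point where the rest of the pattern can succeed.
Unlike `match`, `search` isn't anchored — it looks for the pattern anywhere in the string.
The match spans [5:10] → '02sd:'.
Captured: group 1 = '0'.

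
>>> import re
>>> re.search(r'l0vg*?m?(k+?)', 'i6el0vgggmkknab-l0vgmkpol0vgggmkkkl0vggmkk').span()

This matches the literal 'l0v', then zero or more of a literal 'g' (lazy), then optionally a literal 'm'; then one or more of a literal 'k' (lazy) (captured).
With the lazy modifier that quantifier settles for the fewest repetitions that let the rest of the pattern succeed (the atoms after it are unaffected and can still be greedy).
Unlike `match`, `search` isn't anchored — it looks for the pattern anywhere in the string.
The match spans [3:11] → 'l0vgggmk'.
Captured: group 1 = 'k'.

(3, 11)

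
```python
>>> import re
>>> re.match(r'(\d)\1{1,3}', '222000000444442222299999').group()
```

'222'

`\1` is not a pattern — it's the concrete string captured by group 1, re-applied verbatim.
`re.match` won't scan ahead — the pattern has to work from the very first character.
The match spans [0:3] → '222'.
Captured: group 1 = '2'.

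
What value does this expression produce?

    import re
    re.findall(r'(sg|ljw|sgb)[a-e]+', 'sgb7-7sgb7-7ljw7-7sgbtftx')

Matches: at [0:3] match 'sgb', group 1 = 'sg'; at [6:9] match 'sgb', group 1 = 'sg'; at [18:21] match 'sgb', group 1 = 'sg'.
One capturing group, so `findall` returns just the captured substring from each match — 3 in all.

['sg', 'sg', 'sg']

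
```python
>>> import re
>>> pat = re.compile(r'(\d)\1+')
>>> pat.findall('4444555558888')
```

['4', '5', '8']

A backreference is literal: `\1` must see the identical characters the first group matched.
Matches: at [0:4] match '4444', group 1 = '4'; at [4:9] match '55555', group 1 = '5'; at [9:13] match '8888', group 1 = '8'.
One capturing group, so `findall` returns just the captured substring from each match — 3 in all.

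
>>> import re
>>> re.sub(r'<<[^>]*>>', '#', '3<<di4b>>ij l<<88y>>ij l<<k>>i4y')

'3#ij l#ij l#i4y'

Matches: at [1:9] → '<<di4b>>'; at [13:20] → '<<88y>>'; at [24:29] → '<<k>>'.
Every occurrence is swapped for '#'.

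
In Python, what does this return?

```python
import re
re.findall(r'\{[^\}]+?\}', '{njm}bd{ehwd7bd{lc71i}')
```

Since nothing is captured, `findall` lists the 2 matched substrings directly.

['{njm}', '{ehwd7bd{lc71i}']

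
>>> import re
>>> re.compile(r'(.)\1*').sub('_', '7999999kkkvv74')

`\1` is not a pattern — it's the concrete string captured by group 1, re-applied verbatim.
Matches: at [0:1] → '7'; at [1:7] → '999999'; at [7:10] → 'kkk'; at [10:12] → 'vv'; at [12:13] → '7'; ….
Each match is replaced by '_'.

'______'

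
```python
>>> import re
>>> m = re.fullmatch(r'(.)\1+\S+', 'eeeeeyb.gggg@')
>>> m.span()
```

(0, 13)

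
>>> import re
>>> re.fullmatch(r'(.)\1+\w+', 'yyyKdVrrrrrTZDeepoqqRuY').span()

(0, 23)

The backreference `\1` re-matches whatever the first group consumed, character for character.
`re.fullmatch` is like wrapping the pattern in `^…$` (in single-line mode).
The match spans [0:23] → 'yyyKdVrrrrrTZDeepoqqRuY'.
Captured: group 1 = 'y'.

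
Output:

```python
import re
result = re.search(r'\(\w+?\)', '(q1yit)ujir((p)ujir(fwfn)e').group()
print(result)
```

The match spans [0:7] → '(q1yit)'.

(q1yit)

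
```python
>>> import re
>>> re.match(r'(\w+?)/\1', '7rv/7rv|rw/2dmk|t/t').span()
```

(0, 7)

`\1` is not a pattern — it's the concrete string captured by group 1, re-applied verbatim.
With `match`, the pattern is implicitly anchored at the beginning.
The match spans [0:7] → '7rv/7rv'.
Captured: group 1 = '7rv'.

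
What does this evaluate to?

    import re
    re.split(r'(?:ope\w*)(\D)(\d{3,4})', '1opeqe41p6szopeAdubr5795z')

['1', 'r', '5795', 'z']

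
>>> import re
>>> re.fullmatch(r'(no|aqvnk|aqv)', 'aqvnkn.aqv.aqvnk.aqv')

None

`re.fullmatch` is like wrapping the pattern in `^…$` (in single-line mode).
Here the pattern can't cover the whole string, so the call returns None.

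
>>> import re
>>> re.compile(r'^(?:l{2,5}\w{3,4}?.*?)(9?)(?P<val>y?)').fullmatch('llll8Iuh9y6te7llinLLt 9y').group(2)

'y'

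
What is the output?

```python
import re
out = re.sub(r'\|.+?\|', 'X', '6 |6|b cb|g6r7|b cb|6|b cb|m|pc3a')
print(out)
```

Because the quantifier is non-greedy, it stops expanding at the earliest point where the rest of the pattern can succeed.
Matches: at [2:5] → '|6|'; at [9:15] → '|g6r7|'; at [19:22] → '|6|'; at [26:29] → '|m|'.
Every occurrence is swapped for 'X'.

6 Xb cbXb cbXb cbXpc3a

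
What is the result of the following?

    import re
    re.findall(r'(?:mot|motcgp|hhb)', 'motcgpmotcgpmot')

['mot', 'mot', 'mot']

Branches in `(...|...)` are attempted left-to-right; the first branch that allows the whole pattern to succeed is taken.
No capturing groups, so `findall` returns the 3 full match strings.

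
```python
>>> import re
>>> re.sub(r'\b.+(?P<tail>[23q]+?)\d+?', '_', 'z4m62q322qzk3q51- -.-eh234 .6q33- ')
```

'_- '

The pattern matches a word boundary (`\b`, zero-width); then one or more of any character; then one or more of one of [23q] (lazy) (captured as 'tail'); then one or more of a digit (lazy).
`sub` substitutes '_' at each match site.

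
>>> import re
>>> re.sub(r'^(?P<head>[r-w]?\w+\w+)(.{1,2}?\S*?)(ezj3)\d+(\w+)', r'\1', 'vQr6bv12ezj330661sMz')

'vQr6bv1'

This matches anchored at the start of the string; then optionally a character in [r-w], then one or more of a word character, then one or more of a word character (captured as 'head'); then 1 to 2 of any character (lazy), then zero or more of a non-whitespace character (lazy) (captured); then a literal 'e', then the literal 'z', then the literal 'j3' (captured); then one or more of a digit; then one or more of a word character (captured).
Each match is replaced using the text its own group 1 captured.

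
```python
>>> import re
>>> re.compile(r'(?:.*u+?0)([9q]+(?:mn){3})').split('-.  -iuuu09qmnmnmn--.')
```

['', '9qmnmnmn', '--.']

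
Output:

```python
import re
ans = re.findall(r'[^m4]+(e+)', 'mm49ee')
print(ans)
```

`findall` collects group 1 from the one match (1 total).

['e']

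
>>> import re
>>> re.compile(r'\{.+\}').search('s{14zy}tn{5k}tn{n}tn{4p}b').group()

`search` walks the string left to right and returns the first match it finds.
The match spans [1:24] → '{14zy}tn{5k}tn{n}tn{4p}'.

'{14zy}tn{5k}tn{n}tn{4p}'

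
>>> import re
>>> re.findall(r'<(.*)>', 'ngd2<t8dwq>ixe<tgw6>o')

Matches: at [4:20] match '<t8dwq>ixe<tgw6>', group 1 = 't8dwq>ixe<tgw6'.
One capturing group, so `findall` returns just the captured substring from the one match — 1 in all.

['t8dwq>ixe<tgw6']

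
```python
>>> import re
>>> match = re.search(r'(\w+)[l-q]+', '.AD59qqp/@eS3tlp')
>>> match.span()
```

(1, 8)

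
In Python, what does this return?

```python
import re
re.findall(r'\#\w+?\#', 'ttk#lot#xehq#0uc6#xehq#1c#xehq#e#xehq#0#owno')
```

No capturing groups, so `findall` returns the 5 full match strings.

['#lot#', '#0uc6#', '#1c#', '#e#', '#0#']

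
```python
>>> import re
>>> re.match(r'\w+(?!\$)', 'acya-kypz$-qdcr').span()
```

(0, 4)

`re.match` only tries the pattern at the start of the string.
The match spans [0:4] → 'acya'.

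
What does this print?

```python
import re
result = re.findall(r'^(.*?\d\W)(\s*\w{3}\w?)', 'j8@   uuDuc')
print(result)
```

[('j8@', '   uuDu')]

This matches anchored at the start of the string; then zero or more of any character (lazy), then a digit, then a non-word character (captured); then zero or more of whitespace, then exactly 3 of a word character, then optionally a word character (captured).
Walking the string: at [0:10] match 'j8@   uuDu', groups = ('j8@', '   uuDu').
`findall` packs the 2 group values into a tuple for every match.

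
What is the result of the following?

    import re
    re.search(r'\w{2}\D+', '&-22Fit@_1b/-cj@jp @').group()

'22Fit@_'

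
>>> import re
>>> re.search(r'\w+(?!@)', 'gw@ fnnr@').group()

Because the assertion is negative and zero-width, positions next to the forbidden text are skipped.
`search` walks the string left to right and returns the first match it finds.
The match spans [0:1] → 'g'.

'g'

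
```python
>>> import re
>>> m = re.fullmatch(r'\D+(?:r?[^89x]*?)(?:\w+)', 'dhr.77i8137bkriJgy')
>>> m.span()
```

(0, 18)

`fullmatch` succeeds only if the pattern covers the string from start to end.
The match spans [0:18] → 'dhr.77i8137bkriJgy'.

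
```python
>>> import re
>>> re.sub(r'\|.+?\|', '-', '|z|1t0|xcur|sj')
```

A non-greedy quantifier consumes as few characters as it can — just enough that the remainder of the pattern still matches from where it stops; whatever follows it matches normally.
Every occurrence is swapped for '-'.

'-1t0-sj'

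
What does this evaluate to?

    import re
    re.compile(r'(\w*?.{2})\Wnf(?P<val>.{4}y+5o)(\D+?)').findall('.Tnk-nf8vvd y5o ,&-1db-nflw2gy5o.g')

[('1db', 'lw2gy5o', '.')]

The pattern matches zero or more of a word character (lazy), then exactly 2 of any character (captured); then a non-word character, then the literal 'nf'; then exactly 4 of any character, then one or more of the literal 'y', then the literal '5o' (captured as 'val'); then one or more of a non-digit (lazy) (captured).
Walking the string: at [19:33] match '1db-nflw2gy5o.', groups = ('1db', 'lw2gy5o', '.').
With 3 capturing groups, `findall` returns a 3-tuple per match.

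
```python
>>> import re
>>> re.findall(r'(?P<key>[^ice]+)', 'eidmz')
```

The pattern matches one or more of any character except [ice] (captured as 'key').
Walking the string: at [2:5] match 'dmz', group 1 = 'dmz'.
With a single group, `findall` returns only what that group captured — 1 item.

['dmz']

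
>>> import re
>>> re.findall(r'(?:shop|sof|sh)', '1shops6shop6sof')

Alternation tries branches left to right and keeps the first one that lets the overall match succeed at that position.
`findall` yields the raw match text (3 of them) because the pattern has no groups.

['shop', 'shop', 'sof']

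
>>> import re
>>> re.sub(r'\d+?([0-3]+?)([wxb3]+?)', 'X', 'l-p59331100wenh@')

'l-pXXenh@'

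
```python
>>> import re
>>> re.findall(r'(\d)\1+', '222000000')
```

['2', '0']

`\1` has to match the exact text group 1 already captured.
Because there's exactly one group, `findall` drops the full match and keeps group 1 from each hit.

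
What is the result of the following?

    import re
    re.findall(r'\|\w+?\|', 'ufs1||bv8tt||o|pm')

With no groups in the pattern, `findall` gives back each whole match — 2 here.

['|bv8tt|', '|o|']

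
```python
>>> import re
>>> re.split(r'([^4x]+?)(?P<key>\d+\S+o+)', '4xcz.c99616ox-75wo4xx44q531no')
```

['4x', 'cz.c', '99616ox-75wo4xx44q531no', '']

The `?` after the quantifier makes it lazy — it takes as little as possible before letting the rest of the pattern try.
With a capturing group present, the delimiter's captured portion is kept in the result list.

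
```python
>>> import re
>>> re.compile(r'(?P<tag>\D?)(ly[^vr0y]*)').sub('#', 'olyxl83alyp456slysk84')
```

'#yp456#'

The pattern matches optionally a non-digit (captured as 'tag'); then the literal 'ly', then zero or more of any character except [vr0y] (captured).
Matches: at [0:9] → 'olyxl83al'; at [14:21] → 'slysk84'.
Each match is replaced by '#'.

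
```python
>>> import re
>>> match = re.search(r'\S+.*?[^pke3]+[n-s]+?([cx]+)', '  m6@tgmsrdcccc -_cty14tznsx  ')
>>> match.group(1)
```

The match spans [2:28] → 'm6@tgmsrdcccc -_cty14tznsx'.
Captured: group 1 = 'x'.

'x'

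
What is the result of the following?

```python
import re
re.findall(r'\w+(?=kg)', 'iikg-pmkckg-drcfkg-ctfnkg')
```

['ii', 'pmkc', 'drcf', 'ctfn']

The `(?=…)`/`(?<=…)` assertion just peeks at neighbouring text; it doesn't advance the match position.
With no groups in the pattern, `findall` gives back each whole match — 4 here.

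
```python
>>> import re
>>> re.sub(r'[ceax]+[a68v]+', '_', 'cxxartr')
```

'_rtr'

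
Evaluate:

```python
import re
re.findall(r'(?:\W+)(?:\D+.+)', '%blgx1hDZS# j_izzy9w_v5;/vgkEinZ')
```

['%blgx1hDZS# j_izzy9w_v5;/vgkEinZ']

This matches one or more of a non-word character (non-capturing group); then one or more of a non-digit, then one or more of any character (non-capturing group).
Matches: at [0:32] → '%blgx1hDZS# j_izzy9w_v5;/vgkEinZ'.
`findall` yields the raw match text (1 of them) because the pattern has no groups.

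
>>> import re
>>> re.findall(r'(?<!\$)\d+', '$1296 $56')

['296', '6']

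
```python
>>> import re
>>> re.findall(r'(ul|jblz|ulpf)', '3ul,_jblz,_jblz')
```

['ul', 'jblz', 'jblz']

Matches: at [1:3] match 'ul', group 1 = 'ul'; at [5:9] match 'jblz', group 1 = 'jblz'; at [11:15] match 'jblz', group 1 = 'jblz'.
With a single group, `findall` returns only what that group captured — 3 items.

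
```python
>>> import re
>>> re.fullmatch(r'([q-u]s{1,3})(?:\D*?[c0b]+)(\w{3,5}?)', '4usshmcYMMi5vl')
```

This matches a character in [q-u], then 1 to 3 of the literal 's' (captured); then zero or more of a non-digit (lazy), then one or more of one of [c0b] (non-capturing group); then 3 to 5 of a word character (lazy) (captured).
`re.fullmatch` requires the pattern to consume the entire string.
Here there's no way to consume every character, so the call returns None.

None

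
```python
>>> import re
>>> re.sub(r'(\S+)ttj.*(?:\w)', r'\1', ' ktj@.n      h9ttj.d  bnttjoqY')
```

' ktj@.n      h9'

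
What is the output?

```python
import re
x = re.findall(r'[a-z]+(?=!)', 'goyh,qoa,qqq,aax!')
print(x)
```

The positive lookaround only admits positions where the adjacent text matches; those characters stay outside the span.
With no groups in the pattern, `findall` gives back each whole match — 1 here.

['aax']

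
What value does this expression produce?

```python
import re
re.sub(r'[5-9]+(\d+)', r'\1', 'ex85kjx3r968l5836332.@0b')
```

`\1` in the replacement pulls in group 1's text for each match.

'ex5kjx3r8l36332.@0b'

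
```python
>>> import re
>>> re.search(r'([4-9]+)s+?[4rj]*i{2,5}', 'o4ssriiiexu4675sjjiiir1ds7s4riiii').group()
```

'4ssriii'

The pattern matches one or more of a character in [4-9] (captured); then one or more of the literal 's' (lazy), then zero or more of one of [4rj], then 2 to 5 of the literal 'i'.
The match spans [1:8] → '4ssriii'.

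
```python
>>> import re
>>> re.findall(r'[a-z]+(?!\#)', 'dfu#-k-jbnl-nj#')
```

['df', 'k', 'jbnl', 'n']

The negative lookahead/lookbehind blocks any match where the forbidden context is present.
`findall` yields the raw match text (4 of them) because the pattern has no groups.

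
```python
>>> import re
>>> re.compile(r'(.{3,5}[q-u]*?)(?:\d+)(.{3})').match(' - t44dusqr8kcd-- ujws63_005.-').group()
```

`match` is anchored at position 0; if the pattern doesn't fit there, it returns None.
The match spans [0:9] → ' - t44dus'.

' - t44dus'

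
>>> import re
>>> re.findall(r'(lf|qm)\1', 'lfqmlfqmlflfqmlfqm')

A backreference is literal: `\1` must see the identical characters the first group matched.
Walking the string: at [8:12] match 'lflf', group 1 = 'lf'.
Because there's exactly one group, `findall` drops the full match and keeps group 1 from the one hit.

['lf']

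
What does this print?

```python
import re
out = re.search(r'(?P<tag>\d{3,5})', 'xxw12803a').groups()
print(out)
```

('12803',)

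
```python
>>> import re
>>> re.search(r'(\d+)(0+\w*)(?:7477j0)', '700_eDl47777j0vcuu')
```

None

Pattern: one or more of a digit (captured); then one or more of the literal '0', then zero or more of a word character (captured); then a literal '7', then the literal '47', then the literal '7j0' (non-capturing group).
`re.search` scans for the first position where the pattern succeeds.
Here the pattern never matches, so the call returns None.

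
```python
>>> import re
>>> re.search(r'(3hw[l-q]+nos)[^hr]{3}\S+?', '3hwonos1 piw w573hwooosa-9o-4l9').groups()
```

Pattern: the literal '3hw', then one or more of a character in [l-q], then the literal 'nos' (captured); then exactly 3 of any character except [hr], then one or more of a non-whitespace character (lazy).
The `?` after the quantifier makes it lazy — it takes as little as possible before letting the rest of the pattern try.
`re.search` scans for the first position where the pattern succeeds.
The match spans [0:11] → '3hwonos1 pi'.
Captured: group 1 = '3hwonos'.

('3hwonos',)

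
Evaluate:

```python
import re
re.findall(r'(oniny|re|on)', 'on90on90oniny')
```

Alternation tries branches left to right and keeps the first one that lets the overall match succeed at that position.
Matches: at [0:2] match 'on', group 1 = 'on'; at [4:6] match 'on', group 1 = 'on'; at [8:13] match 'oniny', group 1 = 'oniny'.
With a single group, `findall` returns only what that group captured — 3 items.

['on', 'on', 'oniny']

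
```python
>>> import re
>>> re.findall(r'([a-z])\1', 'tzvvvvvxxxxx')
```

After group 1 captures some text, `\1` only succeeds where that same text appears again.
Scanning left to right: at [2:4] match 'vv', group 1 = 'v'; at [4:6] match 'vv', group 1 = 'v'; at [7:9] match 'xx', group 1 = 'x'; at [9:11] match 'xx', group 1 = 'x'.
Because there's exactly one group, `findall` drops the full match and keeps group 1 from each hit.

['v', 'v', 'x', 'x']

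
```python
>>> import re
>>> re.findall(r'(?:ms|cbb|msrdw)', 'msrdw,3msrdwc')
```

['ms', 'ms']

Alternation isn't longest-match — the leftmost alternative that fits at this position is chosen.
`findall` yields the raw match text (2 of them) because the pattern has no groups.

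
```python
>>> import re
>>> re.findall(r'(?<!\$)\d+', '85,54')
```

A negative assertion filters positions out without eating any characters.
`findall` yields the raw match text (2 of them) because the pattern has no groups.

['85', '54']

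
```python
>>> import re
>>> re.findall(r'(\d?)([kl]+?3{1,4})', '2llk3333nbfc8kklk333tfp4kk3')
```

With 2 capturing groups, `findall` returns a 2-tuple per match.

[('2', 'llk3333'), ('8', 'kklk333'), ('4', 'kk3')]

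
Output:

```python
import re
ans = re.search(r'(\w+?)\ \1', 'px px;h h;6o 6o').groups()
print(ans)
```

('px',)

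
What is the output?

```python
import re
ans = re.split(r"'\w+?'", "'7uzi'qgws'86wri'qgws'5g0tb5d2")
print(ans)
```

['', 'qgws', "qgws'5g0tb5d2"]

Matches to split on: at [0:6] → "'7uzi'"; at [10:17] → "'86wri'".
The string is cut at each match, leaving 3 pieces.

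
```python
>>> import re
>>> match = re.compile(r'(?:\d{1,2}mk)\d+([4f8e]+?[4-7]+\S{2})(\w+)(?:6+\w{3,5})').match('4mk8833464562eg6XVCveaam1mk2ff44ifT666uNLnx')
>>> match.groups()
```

Pattern: 1 to 2 of a digit, then the literal 'mk' (non-capturing group); then one or more of a digit; then one or more of one of [4f8e] (lazy), then one or more of a character in [4-7], then exactly 2 of a non-whitespace character (captured); then one or more of a word character (captured); then one or more of a literal '6', then 3 to 5 of a word character (non-capturing group).
`re.match` won't scan ahead — the pattern has to work from the very first character.
The match spans [0:43] → '4mk8833464562eg6XVCveaam1mk2ff44ifT666uNLnx'.
Captured: group 1 = '4562e', group 2 = 'g6XVCveaam1mk2ff44ifT66'.

('4562e', 'g6XVCveaam1mk2ff44ifT66')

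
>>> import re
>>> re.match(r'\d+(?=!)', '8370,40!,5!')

The positive lookaround only admits positions where the adjacent text matches; those characters stay outside the span.
`re.match` only tries the pattern at the start of the string.
Here position 0 doesn't satisfy it, so the call returns None.

None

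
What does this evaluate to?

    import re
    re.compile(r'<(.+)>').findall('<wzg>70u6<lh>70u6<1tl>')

['wzg>70u6<lh>70u6<1tl']

Walking the string: at [0:22] match '<wzg>70u6<lh>70u6<1tl>', group 1 = 'wzg>70u6<lh>70u6<1tl'.
With a single group, `findall` returns only what that group captured — 1 item.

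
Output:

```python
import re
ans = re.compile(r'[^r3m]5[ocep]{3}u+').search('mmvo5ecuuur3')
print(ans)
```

This matches any character except [r3m], then the literal '5'; then exactly 3 of one of [ocep], then one or more of a literal 'u'.
`re.search` tries every starting position until one works.
Here the pattern never matches, so the call returns None.

None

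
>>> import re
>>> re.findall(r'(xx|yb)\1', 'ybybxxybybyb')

['yb', 'yb']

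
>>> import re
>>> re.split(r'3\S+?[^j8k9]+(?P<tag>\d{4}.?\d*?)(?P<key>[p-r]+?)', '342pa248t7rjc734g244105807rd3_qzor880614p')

Pattern: a literal '3', then one or more of a non-whitespace character (lazy), then one or more of any character except [j8k9]; then exactly 4 of a digit, then optionally any character, then zero or more of a digit (lazy) (captured as 'tag'); then one or more of a character in [p-r] (lazy) (captured as 'key').
With the lazy modifier that quantifier settles for the fewest repetitions that let the rest of the pattern succeed (the atoms after it are unaffected and can still be greedy).
Matches to split on: at [0:27] → '342pa248t7rjc734g244105807r'; at [28:41] → '3_qzor880614p'.
Because the pattern has a capturing group, `split` also inserts each captured text between the pieces.

['', '5807', 'r', 'd', '880614', 'p', '']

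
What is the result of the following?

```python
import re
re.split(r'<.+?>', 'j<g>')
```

['j', '']

`split` removes every match and returns the 2 fragments in between.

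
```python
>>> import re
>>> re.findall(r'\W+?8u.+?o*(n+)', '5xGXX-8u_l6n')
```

['n']

Pattern: one or more of a non-word character (lazy); then the literal '8u', then one or more of any character (lazy), then zero or more of the literal 'o'; then one or more of a literal 'n' (captured).
Scanning left to right: at [5:12] match '-8u_l6n', group 1 = 'n'.
Because there's exactly one group, `findall` drops the full match and keeps group 1 from the one hit.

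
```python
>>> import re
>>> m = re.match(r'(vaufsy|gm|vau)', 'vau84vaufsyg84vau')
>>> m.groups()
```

`re.match` only tries the pattern at the start of the string.
The match spans [0:3] → 'vau'.
Captured: group 1 = 'vau'.

('vau',)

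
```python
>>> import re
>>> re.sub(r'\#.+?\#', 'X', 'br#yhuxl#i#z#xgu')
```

'brXiXxgu'

`sub` substitutes 'X' at each match site.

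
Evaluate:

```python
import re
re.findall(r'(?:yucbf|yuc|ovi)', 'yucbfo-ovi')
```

['yucbf', 'ovi']

Alternation isn't longest-match — the leftmost alternative that fits at this position is chosen.
Since nothing is captured, `findall` lists the 2 matched substrings directly.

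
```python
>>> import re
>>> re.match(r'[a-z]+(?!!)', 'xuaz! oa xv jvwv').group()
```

`(?!…)`/`(?<!…)` only lets a position through if the neighbouring text does NOT match; no characters are consumed.
With `match`, the pattern is implicitly anchored at the beginning.
The match spans [0:3] → 'xua'.

'xua'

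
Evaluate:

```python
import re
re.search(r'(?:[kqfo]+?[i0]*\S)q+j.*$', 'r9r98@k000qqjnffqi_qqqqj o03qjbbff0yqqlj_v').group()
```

'k000qqjnffqi_qqqqj o03qjbbff0yqqlj_v'

Pattern: one or more of one of [kqfo] (lazy), then zero or more of one of [i0], then a non-whitespace character (non-capturing group); then one or more of a literal 'q'; then the literal 'j', then zero or more of any character; then anchored at the end.
`search` walks the string left to right and returns the first match it finds.
The match spans [6:42] → 'k000qqjnffqi_qqqqj o03qjbbff0yqqlj_v'.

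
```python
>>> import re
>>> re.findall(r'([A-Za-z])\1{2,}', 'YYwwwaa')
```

`\1` has to match the exact text group 1 already captured.
Scanning left to right: at [2:5] match 'www', group 1 = 'w'.
`findall` collects group 1 from the one match (1 total).

['w']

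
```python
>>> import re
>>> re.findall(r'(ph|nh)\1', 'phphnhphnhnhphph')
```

['ph', 'nh', 'ph']

After group 1 captures some text, `\1` only succeeds where that same text appears again.
Matches: at [0:4] match 'phph', group 1 = 'ph'; at [8:12] match 'nhnh', group 1 = 'nh'; at [12:16] match 'phph', group 1 = 'ph'.
With a single group, `findall` returns only what that group captured — 3 items.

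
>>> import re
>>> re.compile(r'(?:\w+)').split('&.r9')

Splitting on the pattern gives 2 pieces.

['&.', '']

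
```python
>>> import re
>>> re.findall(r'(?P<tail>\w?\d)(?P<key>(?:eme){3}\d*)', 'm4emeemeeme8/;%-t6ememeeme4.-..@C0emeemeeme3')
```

[('m4', 'emeemeeme8'), ('C0', 'emeemeeme3')]

This matches optionally a word character, then a digit (captured as 'tail'); then the literal 'eme' repeated 3 times, then zero or more of a digit (captured as 'key').
Walking the string: at [0:12] match 'm4emeemeeme8', groups = ('m4', 'emeemeeme8'); at [32:44] match 'C0emeemeeme3', groups = ('C0', 'emeemeeme3').
With 2 capturing groups, `findall` returns a 2-tuple per match.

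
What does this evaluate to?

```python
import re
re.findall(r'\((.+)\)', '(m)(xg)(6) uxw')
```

['m)(xg)(6']

Walking the string: at [0:10] match '(m)(xg)(6)', group 1 = 'm)(xg)(6'.
`findall` collects group 1 from the one match (1 total).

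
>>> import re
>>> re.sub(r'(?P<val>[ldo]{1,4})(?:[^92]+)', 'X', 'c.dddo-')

'c.X'

This matches 1 to 4 of one of [ldo] (captured as 'val'); then one or more of any character except [92] (non-capturing group).
`sub` substitutes 'X' at each match site.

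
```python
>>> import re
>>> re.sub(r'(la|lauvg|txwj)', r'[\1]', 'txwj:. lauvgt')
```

Alternation tries branches left to right and keeps the first one that lets the overall match succeed at that position.
The replacement refers to a captured group, so each match is rewritten using its own captured text.

'[txwj]:. [la]uvgt'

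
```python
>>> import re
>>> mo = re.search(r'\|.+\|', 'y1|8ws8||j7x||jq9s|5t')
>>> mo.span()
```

(2, 19)

`search` walks the string left to right and returns the first match it finds.
The match spans [2:19] → '|8ws8||j7x||jq9s|'.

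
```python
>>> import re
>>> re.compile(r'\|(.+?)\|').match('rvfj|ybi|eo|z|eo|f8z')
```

None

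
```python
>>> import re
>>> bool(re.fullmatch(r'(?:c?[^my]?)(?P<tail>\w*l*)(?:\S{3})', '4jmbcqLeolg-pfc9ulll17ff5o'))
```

False

`re.fullmatch` requires the pattern to consume the entire string.
Here the string isn't matched end-to-end, so the call returns None, and `bool(None)` is False.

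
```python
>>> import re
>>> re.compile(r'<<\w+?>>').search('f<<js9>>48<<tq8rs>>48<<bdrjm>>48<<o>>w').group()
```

The match spans [1:8] → '<<js9>>'.

'<<js9>>'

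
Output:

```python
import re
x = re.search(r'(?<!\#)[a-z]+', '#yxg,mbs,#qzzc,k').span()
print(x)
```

A negative assertion filters positions out without eating any characters.
`search` walks the string left to right and returns the first match it finds.
The match spans [2:4] → 'xg'.

(2, 4)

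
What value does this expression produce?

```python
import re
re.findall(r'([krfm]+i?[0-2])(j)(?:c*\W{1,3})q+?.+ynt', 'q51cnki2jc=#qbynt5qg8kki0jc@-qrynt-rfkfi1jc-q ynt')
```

Pattern: one or more of one of [krfm], then optionally the literal 'i', then a character in [0-2] (captured); then a literal 'j' (captured); then zero or more of a literal 'c', then 1 to 3 of a non-word character (non-capturing group); then one or more of the literal 'q' (lazy), then one or more of any character, then the literal 'ynt'.
Walking the string: at [5:49] match 'ki2jc=#qbynt5qg8kki0jc@-qrynt-rfkfi1jc-q ynt', groups = ('ki2', 'j').
2 groups means the one result is a tuple of 2 captured strings — 1 here.

[('ki2', 'j')]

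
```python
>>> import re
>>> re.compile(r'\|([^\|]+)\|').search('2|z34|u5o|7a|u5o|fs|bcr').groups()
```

('z34',)

The match spans [1:6] → '|z34|'.
Captured: group 1 = 'z34'.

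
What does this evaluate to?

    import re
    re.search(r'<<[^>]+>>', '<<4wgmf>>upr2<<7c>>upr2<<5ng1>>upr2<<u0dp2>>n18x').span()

`re.search` tries every starting position until one works.
The match spans [0:9] → '<<4wgmf>>'.

(0, 9)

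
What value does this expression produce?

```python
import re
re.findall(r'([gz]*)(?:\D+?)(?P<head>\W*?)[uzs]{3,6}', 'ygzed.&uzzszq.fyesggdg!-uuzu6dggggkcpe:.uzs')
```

[('', '.&'), ('', '!-'), ('', ':.')]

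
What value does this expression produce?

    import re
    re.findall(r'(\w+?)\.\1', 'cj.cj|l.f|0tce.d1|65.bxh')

A backreference is literal: `\1` must see the identical characters the first group matched.
Scanning left to right: at [0:5] match 'cj.cj', group 1 = 'cj'.
`findall` collects group 1 from the one match (1 total).

['cj']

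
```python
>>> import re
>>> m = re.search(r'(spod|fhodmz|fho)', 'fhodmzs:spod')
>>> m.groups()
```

('fhodmz',)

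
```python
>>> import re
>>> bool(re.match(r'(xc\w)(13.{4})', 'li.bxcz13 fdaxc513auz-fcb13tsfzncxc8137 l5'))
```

The pattern matches the literal 'xc', then a word character (captured); then the literal '13', then exactly 4 of any character (captured).
`re.match` only tries the pattern at the start of the string.
Here the string doesn't start with a match, so the call returns None, and `bool(None)` is False.

False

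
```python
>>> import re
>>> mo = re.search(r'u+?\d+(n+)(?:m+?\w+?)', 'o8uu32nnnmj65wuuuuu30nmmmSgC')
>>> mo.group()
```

'uu32nnnmj'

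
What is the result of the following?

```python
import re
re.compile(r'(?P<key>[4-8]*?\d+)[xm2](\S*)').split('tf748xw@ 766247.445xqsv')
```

This matches zero or more of a character in [4-8] (lazy), then one or more of a digit (captured as 'key'); then one of [xm2]; then zero or more of a non-whitespace character (captured).
`re.split` interleaves the captured-group text with the surrounding fragments.

['tf', '748', 'w@', ' ', '766', '47.445xqsv', '']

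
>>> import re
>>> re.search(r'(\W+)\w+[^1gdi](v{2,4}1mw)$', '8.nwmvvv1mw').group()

'.nwmvvv1mw'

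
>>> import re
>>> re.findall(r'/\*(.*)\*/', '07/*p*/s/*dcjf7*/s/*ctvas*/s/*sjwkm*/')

['p*/s/*dcjf7*/s/*ctvas*/s/*sjwkm']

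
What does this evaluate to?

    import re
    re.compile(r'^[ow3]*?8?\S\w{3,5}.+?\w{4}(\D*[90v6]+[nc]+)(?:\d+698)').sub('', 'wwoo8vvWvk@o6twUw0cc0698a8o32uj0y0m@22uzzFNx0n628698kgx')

The pattern matches anchored at the start of the string; then zero or more of one of [ow3] (lazy), then optionally a literal '8', then a non-whitespace character; then 3 to 5 of a word character, then one or more of any character (lazy), then exactly 4 of a word character; then zero or more of a non-digit, then one or more of one of [90v6], then one or more of one of [nc] (captured); then one or more of a digit, then the literal '698' (non-capturing group).
A non-greedy quantifier consumes as few characters as it can — just enough that the remainder of the pattern still matches from where it stops; whatever follows it matches normally.
Matches: at [0:24] → 'wwoo8vvWvk@o6twUw0cc0698'.
Each match is replaced by ''.

'a8o32uj0y0m@22uzzFNx0n628698kgx'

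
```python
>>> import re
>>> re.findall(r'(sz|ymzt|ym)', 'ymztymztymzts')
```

`|` is ordered: at each position the engine commits to the first alternative that works.
Matches: at [0:4] match 'ymzt', group 1 = 'ymzt'; at [4:8] match 'ymzt', group 1 = 'ymzt'; at [8:12] match 'ymzt', group 1 = 'ymzt'.
With a single group, `findall` returns only what that group captured — 3 items.

['ymzt', 'ymzt', 'ymzt']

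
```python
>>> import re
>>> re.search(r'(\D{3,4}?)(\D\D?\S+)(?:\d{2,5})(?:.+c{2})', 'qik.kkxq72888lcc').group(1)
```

Pattern: 3 to 4 of a non-digit (lazy) (captured); then a non-digit, then optionally a non-digit, then one or more of a non-whitespace character (captured); then 2 to 5 of a digit (non-capturing group); then one or more of any character, then exactly 2 of the literal 'c' (non-capturing group).
A non-greedy quantifier consumes as few characters as it can — just enough that the remainder of the pattern still matches from where it stops; whatever follows it matches normally.
`re.search` scans for the first position where the pattern succeeds.
The match spans [0:16] → 'qik.kkxq72888lcc'.
Captured: group 1 = 'qik', group 2 = '.kkxq728'.

'qik'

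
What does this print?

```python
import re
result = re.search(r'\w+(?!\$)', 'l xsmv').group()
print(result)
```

l

The negative lookahead/lookbehind blocks any match where the forbidden context is present.
`search` walks the string left to right and returns the first match it finds.
The match spans [0:1] → 'l'.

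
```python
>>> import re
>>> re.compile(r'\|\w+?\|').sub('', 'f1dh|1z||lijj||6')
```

'f1dh|6'

Every occurrence is swapped for ''.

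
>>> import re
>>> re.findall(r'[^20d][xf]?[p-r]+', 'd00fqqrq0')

Pattern: any character except [20d], then optionally one of [xf]; then one or more of a character in [p-r].
Matches: at [3:8] → 'fqqrq'.
With no groups in the pattern, `findall` gives back each whole match — 1 here.

['fqqrq']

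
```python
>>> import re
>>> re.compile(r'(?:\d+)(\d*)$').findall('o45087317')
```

Pattern: one or more of a digit (non-capturing group); then zero or more of a digit (captured); then anchored at the end.
Scanning left to right: at [1:9] match '45087317', group 1 = ''.
Because there's exactly one group, `findall` drops the full match and keeps group 1 from the one hit.

['']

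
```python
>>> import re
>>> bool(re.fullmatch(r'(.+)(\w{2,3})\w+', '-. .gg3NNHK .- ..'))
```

False

`re.fullmatch` requires the pattern to consume the entire string.
Here the pattern can't cover the whole string, so the call returns None, and `bool(None)` is False.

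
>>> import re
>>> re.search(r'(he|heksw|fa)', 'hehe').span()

Unlike `match`, `search` isn't anchored — it looks for the pattern anywhere in the string.
The match spans [0:2] → 'he'.
Captured: group 1 = 'he'.

(0, 2)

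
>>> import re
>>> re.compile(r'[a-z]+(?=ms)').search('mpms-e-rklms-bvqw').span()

Because the assertion is zero-width, the text it checks is not consumed and won't appear in the result.
`search` walks the string left to right and returns the first match it finds.
The match spans [0:2] → 'mp'.

(0, 2)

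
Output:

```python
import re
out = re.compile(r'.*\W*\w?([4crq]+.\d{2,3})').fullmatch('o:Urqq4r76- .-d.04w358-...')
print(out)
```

None

`re.fullmatch` requires the pattern to consume the entire string.
Here the string isn't matched end-to-end, so the call returns None.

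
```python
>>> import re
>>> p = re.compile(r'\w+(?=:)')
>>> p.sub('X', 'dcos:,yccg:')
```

'X:,X:'

Because the assertion is zero-width, the text it checks is not consumed and won't appear in the result.
`sub` substitutes 'X' at each match site.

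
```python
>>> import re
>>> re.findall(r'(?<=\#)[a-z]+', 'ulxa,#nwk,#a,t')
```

The positive lookaround only admits positions where the adjacent text matches; those characters stay outside the span.
No capturing groups, so `findall` returns the 2 full match strings.

['nwk', 'a']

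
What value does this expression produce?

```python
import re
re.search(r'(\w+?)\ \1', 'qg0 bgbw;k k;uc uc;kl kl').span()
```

(9, 12)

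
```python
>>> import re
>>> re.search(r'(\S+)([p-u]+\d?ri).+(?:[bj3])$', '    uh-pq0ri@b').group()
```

The pattern matches one or more of a non-whitespace character (captured); then one or more of a character in [p-u], then optionally a digit, then the literal 'ri' (captured); then one or more of any character; then one of [bj3] (non-capturing group); then anchored at the end.
Unlike `match`, `search` isn't anchored — it looks for the pattern anywhere in the string.
The match spans [4:14] → 'uh-pq0ri@b'.
Captured: group 1 = 'uh-p', group 2 = 'q0ri'.

'uh-pq0ri@b'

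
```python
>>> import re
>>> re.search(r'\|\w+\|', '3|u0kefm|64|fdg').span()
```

The match spans [1:9] → '|u0kefm|'.

(1, 9)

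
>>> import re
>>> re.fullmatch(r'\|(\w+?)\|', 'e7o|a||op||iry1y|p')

None

`fullmatch` succeeds only if the pattern covers the string from start to end.
Here the pattern can't cover the whole string, so the call returns None.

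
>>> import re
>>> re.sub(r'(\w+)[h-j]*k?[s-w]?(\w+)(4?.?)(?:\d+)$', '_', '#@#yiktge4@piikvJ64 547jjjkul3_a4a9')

'#@#yiktge4@piikvJ64 _'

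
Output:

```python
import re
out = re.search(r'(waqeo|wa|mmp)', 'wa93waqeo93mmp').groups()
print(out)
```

('wa',)

`search` walks the string left to right and returns the first match it finds.
The match spans [0:2] → 'wa'.
Captured: group 1 = 'wa'.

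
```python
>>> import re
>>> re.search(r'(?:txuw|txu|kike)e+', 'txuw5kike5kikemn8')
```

None

`re.search` tries every starting position until one works.
Here no position works, so the call returns None.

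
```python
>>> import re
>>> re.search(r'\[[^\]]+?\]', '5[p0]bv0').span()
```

(1, 5)

Unlike `match`, `search` isn't anchored — it looks for the pattern anywhere in the string.
The match spans [1:5] → '[p0]'.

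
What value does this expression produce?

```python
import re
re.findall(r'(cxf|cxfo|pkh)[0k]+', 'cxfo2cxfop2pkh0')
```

Scanning left to right: at [11:15] match 'pkh0', group 1 = 'pkh'.
Because there's exactly one group, `findall` drops the full match and keeps group 1 from the one hit.

['pkh']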